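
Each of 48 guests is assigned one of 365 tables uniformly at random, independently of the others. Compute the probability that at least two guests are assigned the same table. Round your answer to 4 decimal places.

0.9606

It's easier to compute the probability that all 48 are distinct.
P(all distinct) = 365/365 · 364/365 · ··· · 318/365 ≈ 0.0394.
So the probability of at least one match is 1 − 0.0394 = 0.9606.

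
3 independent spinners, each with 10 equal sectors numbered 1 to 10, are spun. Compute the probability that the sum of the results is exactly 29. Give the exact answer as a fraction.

There are 10^3 = 1000 equally likely outcomes.
The number of ordered 3-tuples from {1,…,10} summing to 29 is 3.
P(sum = 29) = 3/1000.

3/1000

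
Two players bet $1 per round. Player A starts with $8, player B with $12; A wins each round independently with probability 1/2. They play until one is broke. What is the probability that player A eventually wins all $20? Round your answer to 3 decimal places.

0.400

With a fair step, P(i) = ½P(i−1) + ½P(i+1) with P(0)=0, P(20)=1 has the linear solution P(i) = i/20.
P(8) = 8/20 = 2/5 ≈ 0.400.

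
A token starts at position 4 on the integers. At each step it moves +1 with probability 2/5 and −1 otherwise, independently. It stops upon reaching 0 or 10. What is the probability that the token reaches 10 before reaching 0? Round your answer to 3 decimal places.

Let r = q/p = (3/5)/(2/5) = 3/2. The recurrence P(i) = p·P(i+1) + q·P(i−1) with P(0)=0, P(10)=1 gives P(i) = (1 − r^i)/(1 − r^10).
P(4) = (1 − (3/2)^4) / (1 − (3/2)^10) = 832/11605 ≈ 0.072.

0.072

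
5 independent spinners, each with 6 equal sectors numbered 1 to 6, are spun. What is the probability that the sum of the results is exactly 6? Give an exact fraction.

5/7776

There are 6^5 = 7776 equally likely outcomes.
The number of ordered 5-tuples from {1,…,6} summing to 6 is 5.
P(sum = 6) = 5/7776.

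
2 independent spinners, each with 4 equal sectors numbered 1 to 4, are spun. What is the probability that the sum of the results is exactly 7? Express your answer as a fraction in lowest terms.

1/8

There are 4^2 = 16 equally likely outcomes.
The number of ordered 2-tuples from {1,…,4} summing to 7 is 2.
P(sum = 7) = 2/16 = 1/8.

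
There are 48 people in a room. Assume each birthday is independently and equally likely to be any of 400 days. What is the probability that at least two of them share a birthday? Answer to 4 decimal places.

It's easier to compute the probability that all 48 are distinct.
P(all distinct) = 400/400 · 399/400 · ··· · 353/400 ≈ 0.0529.
So the probability of at least one match is 1 − 0.0529 = 0.9471.

0.9471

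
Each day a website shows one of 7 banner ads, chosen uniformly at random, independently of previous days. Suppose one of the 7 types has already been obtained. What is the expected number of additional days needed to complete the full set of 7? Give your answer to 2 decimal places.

Starting from 1 distinct type, each trial gives a new one with probability (7−i)/7 when i types are held, so the wait for the next new type is 7/(7−i).
E = 7/6 + 7/5 + 7/4 + 7/3 + 7/2 + 7/1 = 343/20 ≈ 17.15.

17.15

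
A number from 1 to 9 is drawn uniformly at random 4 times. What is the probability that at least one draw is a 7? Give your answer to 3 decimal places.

0.376

P(no draw is a 7) = (8/9)^4 ≈ 0.624.
P(at least one) = 1 − 0.624 = 0.376.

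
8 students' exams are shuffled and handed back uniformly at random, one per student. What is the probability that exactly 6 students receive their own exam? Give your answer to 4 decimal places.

0.0007

Choose which 6 of the 8 are fixed: C(8,6) = 28 ways.
The remaining 2 must have no fixed point: D(2) = 1.
P = 28·1/40320 = 1/1440 ≈ 0.0007.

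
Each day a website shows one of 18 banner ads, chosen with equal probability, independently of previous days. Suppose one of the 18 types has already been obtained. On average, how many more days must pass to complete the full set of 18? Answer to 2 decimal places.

61.91

Starting from 1 distinct type, each trial gives a new one with probability (18−i)/18 when i types are held, so the wait for the next new type is 18/(18−i).
E = 18/17 + 18/16 + 18/15 + 18/14 + 18/13 + 18/12 + 18/11 + 18/10 + 18/9 + 18/8 + 18/7 + 18/6 + 18/5 + 18/4 + 18/3 + 18/2 + 18/1 = 42142223/680680 ≈ 61.91.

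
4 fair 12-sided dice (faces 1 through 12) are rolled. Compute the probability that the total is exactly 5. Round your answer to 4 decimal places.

There are 12^4 = 20736 equally likely outcomes.
The number of ordered 4-tuples from {1,…,12} summing to 5 is 4.
P(sum = 5) = 4/20736 = 1/5184 ≈ 0.0002.

0.0002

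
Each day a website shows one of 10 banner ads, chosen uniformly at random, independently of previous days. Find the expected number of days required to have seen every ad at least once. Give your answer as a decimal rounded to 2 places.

29.29

After i distinct types are collected, each trial gives a new one with probability (10−i)/10, so the expected wait for the next new type is 10/(10−i).
E = 10/10 + 10/9 + 10/8 + 10/7 + 10/6 + 10/5 + 10/4 + 10/3 + 10/2 + 10/1 = 7381/252 ≈ 29.29.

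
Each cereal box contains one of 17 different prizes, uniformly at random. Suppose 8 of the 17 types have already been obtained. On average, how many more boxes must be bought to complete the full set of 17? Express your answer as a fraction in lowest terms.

121193/2520

Starting from 8 distinct types, each trial gives a new one with probability (17−i)/17 when i types are held, so the wait for the next new type is 17/(17−i).
E = 17/9 + 17/8 + 17/7 + 17/6 + 17/5 + 17/4 + 17/3 + 17/2 + 17/1 = 121193/2520.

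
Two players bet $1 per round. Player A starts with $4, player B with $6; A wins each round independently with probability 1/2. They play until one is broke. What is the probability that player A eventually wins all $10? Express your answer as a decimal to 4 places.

With a fair step, P(i) = ½P(i−1) + ½P(i+1) with P(0)=0, P(10)=1 has the linear solution P(i) = i/10.
P(4) = 4/10 = 2/5 ≈ 0.4000.

0.4000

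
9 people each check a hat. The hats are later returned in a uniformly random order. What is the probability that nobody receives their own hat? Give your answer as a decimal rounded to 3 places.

0.368

This is the derangement probability: permutations of 9 with no fixed point.
D(9) = 9! · (1 − 1/1! + 1/2! − ··· + (−1)^9/9!) = 133496.
P = 133496/362880 = 16687/45360 ≈ 0.368.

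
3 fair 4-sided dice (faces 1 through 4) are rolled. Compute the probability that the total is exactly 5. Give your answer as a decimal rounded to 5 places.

0.09375

There are 4^3 = 64 equally likely outcomes.
The number of ordered 3-tuples from {1,…,4} summing to 5 is 6.
P(sum = 5) = 6/64 = 3/32 ≈ 0.09375.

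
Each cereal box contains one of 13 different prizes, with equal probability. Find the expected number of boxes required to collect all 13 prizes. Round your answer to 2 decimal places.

After i distinct types are collected, each trial gives a new one with probability (13−i)/13, so the expected wait for the next new type is 13/(13−i).
E = 13/13 + 13/12 + 13/11 + 13/10 + 13/9 + 13/8 + 13/7 + 13/6 + 13/5 + 13/4 + 13/3 + 13/2 + 13/1 = 1145993/27720 ≈ 41.34.

41.34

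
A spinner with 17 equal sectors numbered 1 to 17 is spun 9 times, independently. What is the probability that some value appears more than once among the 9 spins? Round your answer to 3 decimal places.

0.926

P(all 9 different) = 17/17 · 16/17 · ··· · 9/17 ≈ 0.074.
P(at least two equal) = 1 − 0.074 = 0.926.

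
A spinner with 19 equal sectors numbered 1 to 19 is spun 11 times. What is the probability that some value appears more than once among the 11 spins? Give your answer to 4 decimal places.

0.9741

P(all 11 different) = 19/19 · 18/19 · ··· · 9/19 ≈ 0.0259.
P(at least two equal) = 1 − 0.0259 = 0.9741.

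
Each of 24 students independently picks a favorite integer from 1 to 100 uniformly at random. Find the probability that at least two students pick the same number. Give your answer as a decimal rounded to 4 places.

It's easier to compute the probability that all 24 are distinct.
P(all distinct) = 100/100 · 99/100 · ··· · 77/100 ≈ 0.0495.
So the probability of at least one match is 1 − 0.0495 = 0.9505.

0.9505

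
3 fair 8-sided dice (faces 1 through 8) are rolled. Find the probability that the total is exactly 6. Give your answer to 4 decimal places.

There are 8^3 = 512 equally likely outcomes.
The number of ordered 3-tuples from {1,…,8} summing to 6 is 10.
P(sum = 6) = 10/512 = 5/256 ≈ 0.0195.

0.0195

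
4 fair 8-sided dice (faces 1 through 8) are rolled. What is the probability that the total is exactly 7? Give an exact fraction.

5/1024

There are 8^4 = 4096 equally likely outcomes.
The number of ordered 4-tuples from {1,…,8} summing to 7 is 20.
P(sum = 7) = 20/4096 = 5/1024.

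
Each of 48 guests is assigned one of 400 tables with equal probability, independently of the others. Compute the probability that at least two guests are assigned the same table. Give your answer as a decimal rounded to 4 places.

0.9471

It's easier to compute the probability that all 48 are distinct.
P(all distinct) = 400/400 · 399/400 · ··· · 353/400 ≈ 0.0529.
So the probability of at least one match is 1 − 0.0529 = 0.9471.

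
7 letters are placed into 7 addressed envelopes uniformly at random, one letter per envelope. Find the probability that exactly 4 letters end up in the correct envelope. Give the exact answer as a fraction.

Choose which 4 of the 7 are fixed: C(7,4) = 35 ways.
The remaining 3 must have no fixed point: D(3) = 2.
P = 35·2/5040 = 1/72.

1/72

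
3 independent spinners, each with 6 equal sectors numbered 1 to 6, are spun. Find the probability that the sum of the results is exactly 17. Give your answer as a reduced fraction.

There are 6^3 = 216 equally likely outcomes.
The number of ordered 3-tuples from {1,…,6} summing to 17 is 3.
P(sum = 17) = 3/216 = 1/72.

1/72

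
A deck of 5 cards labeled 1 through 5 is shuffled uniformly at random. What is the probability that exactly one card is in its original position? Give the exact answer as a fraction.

Choose which one is fixed: C(5,1) = 5 ways.
The remaining 4 must have no fixed point: D(4) = 9.
P = 5·9/120 = 3/8.

3/8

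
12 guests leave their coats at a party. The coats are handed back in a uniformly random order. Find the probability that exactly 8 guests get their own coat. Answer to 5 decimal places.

0.00001

Choose which 8 of the 12 are fixed: C(12,8) = 495 ways.
The remaining 4 must have no fixed point: D(4) = 9.
P = 495·9/479001600 = 1/107520 ≈ 0.00001.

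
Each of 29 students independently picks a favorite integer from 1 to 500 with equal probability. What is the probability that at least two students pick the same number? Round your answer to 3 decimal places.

It's easier to compute the probability that all 29 are distinct.
P(all distinct) = 500/500 · 499/500 · ··· · 472/500 ≈ 0.437.
So the probability of at least one match is 1 − 0.437 = 0.563.

0.563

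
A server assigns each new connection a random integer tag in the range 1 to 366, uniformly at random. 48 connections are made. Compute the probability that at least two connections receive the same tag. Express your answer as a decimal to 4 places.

0.9602

It's easier to compute the probability that all 48 are distinct.
P(all distinct) = 366/366 · 365/366 · ··· · 319/366 ≈ 0.0398.
So the probability of at least one match is 1 − 0.0398 = 0.9602.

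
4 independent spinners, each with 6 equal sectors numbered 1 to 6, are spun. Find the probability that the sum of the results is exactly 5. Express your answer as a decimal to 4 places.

0.0031

There are 6^4 = 1296 equally likely outcomes.
The number of ordered 4-tuples from {1,…,6} summing to 5 is 4.
P(sum = 5) = 4/1296 = 1/324 ≈ 0.0031.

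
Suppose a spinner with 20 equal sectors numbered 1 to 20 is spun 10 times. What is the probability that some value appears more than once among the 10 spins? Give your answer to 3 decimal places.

0.935

P(all 10 different) = 20/20 · 19/20 · ··· · 11/20 ≈ 0.065.
P(at least two equal) = 1 − 0.065 = 0.935.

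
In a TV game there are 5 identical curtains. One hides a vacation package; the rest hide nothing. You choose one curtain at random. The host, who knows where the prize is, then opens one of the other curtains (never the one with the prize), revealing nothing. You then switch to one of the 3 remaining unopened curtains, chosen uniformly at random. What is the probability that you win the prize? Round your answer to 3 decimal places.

0.267

Your original curtain holds the prize with probability 1/5, so the other 4 collectively hold it with probability 4/5.
The host can always find an empty curtain to open, so this doesn't change that 4/5; it is now spread over the 3 remaining unopened curtains.
P(win by switching) = (4/5) · (1/3) = 4/15 ≈ 0.267.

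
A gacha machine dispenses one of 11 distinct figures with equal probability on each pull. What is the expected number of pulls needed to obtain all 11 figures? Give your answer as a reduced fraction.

After i distinct types are collected, each trial gives a new one with probability (11−i)/11, so the expected wait for the next new type is 11/(11−i).
E = 11/11 + 11/10 + 11/9 + 11/8 + 11/7 + 11/6 + 11/5 + 11/4 + 11/3 + 11/2 + 11/1 = 83711/2520.

83711/2520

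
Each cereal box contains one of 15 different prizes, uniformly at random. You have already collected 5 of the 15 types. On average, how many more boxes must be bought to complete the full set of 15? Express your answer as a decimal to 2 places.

43.93

Starting from 5 distinct types, each trial gives a new one with probability (15−i)/15 when i types are held, so the wait for the next new type is 15/(15−i).
E = 15/10 + 15/9 + 15/8 + 15/7 + 15/6 + 15/5 + 15/4 + 15/3 + 15/2 + 15/1 = 7381/168 ≈ 43.93.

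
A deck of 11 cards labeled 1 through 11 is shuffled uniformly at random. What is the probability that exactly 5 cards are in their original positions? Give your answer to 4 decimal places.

0.0031

Choose which 5 of the 11 are fixed: C(11,5) = 462 ways.
The remaining 6 must have no fixed point: D(6) = 265.
P = 462·265/39916800 = 53/17280 ≈ 0.0031.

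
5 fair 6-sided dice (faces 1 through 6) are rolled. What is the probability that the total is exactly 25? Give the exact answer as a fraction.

There are 6^5 = 7776 equally likely outcomes.
The number of ordered 5-tuples from {1,…,6} summing to 25 is 126.
P(sum = 25) = 126/7776 = 7/432.

7/432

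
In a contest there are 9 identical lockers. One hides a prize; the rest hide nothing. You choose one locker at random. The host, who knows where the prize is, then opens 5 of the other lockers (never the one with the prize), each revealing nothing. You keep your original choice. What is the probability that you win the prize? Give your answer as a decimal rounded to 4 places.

The host can always open 5 empty lockers regardless of your choice, so the reveals give no information about your original locker.
P(win by staying) = 1/9 ≈ 0.1111.

0.1111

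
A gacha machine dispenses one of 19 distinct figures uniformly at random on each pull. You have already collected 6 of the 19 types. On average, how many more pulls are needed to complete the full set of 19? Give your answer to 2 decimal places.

60.42

Starting from 6 distinct types, each trial gives a new one with probability (19−i)/19 when i types are held, so the wait for the next new type is 19/(19−i).
E = 19/13 + 19/12 + 19/11 + 19/10 + 19/9 + 19/8 + 19/7 + 19/6 + 19/5 + 19/4 + 19/3 + 19/2 + 19/1 = 21773867/360360 ≈ 60.42.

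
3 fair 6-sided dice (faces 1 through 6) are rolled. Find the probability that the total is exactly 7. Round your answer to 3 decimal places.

There are 6^3 = 216 equally likely outcomes.
The number of ordered 3-tuples from {1,…,6} summing to 7 is 15.
P(sum = 7) = 15/216 = 5/72 ≈ 0.069.

0.069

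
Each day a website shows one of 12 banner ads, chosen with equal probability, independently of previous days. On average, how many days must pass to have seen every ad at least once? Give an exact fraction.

After i distinct types are collected, each trial gives a new one with probability (12−i)/12, so the expected wait for the next new type is 12/(12−i).
E = 12/12 + 12/11 + 12/10 + 12/9 + 12/8 + 12/7 + 12/6 + 12/5 + 12/4 + 12/3 + 12/2 + 12/1 = 86021/2310.

86021/2310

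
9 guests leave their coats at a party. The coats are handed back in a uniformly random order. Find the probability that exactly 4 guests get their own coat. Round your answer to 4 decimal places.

Choose which 4 of the 9 are fixed: C(9,4) = 126 ways.
The remaining 5 must have no fixed point: D(5) = 44.
P = 126·44/362880 = 11/720 ≈ 0.0153.

0.0153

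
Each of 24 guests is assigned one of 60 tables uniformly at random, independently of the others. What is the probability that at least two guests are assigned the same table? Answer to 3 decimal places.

0.995

It's easier to compute the probability that all 24 are distinct.
P(all distinct) = 60/60 · 59/60 · ··· · 37/60 ≈ 0.005.
So the probability of at least one match is 1 − 0.005 = 0.995.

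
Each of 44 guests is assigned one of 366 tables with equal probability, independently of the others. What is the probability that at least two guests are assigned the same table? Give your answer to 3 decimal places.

It's easier to compute the probability that all 44 are distinct.
P(all distinct) = 366/366 · 365/366 · ··· · 323/366 ≈ 0.068.
So the probability of at least one match is 1 − 0.068 = 0.932.

0.932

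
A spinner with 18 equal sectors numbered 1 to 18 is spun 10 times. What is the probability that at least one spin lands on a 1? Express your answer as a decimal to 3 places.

0.435

P(no spin lands on a 1) = (17/18)^10 ≈ 0.565.
P(at least one) = 1 − 0.565 = 0.435.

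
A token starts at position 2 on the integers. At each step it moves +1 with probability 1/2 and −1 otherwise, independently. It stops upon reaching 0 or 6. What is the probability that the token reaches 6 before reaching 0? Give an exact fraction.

With a fair step, P(i) = ½P(i−1) + ½P(i+1) with P(0)=0, P(6)=1 has the linear solution P(i) = i/6.
P(2) = 2/6 = 1/3.

1/3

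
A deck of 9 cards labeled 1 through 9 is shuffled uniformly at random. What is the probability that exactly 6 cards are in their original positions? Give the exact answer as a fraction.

Choose which 6 of the 9 are fixed: C(9,6) = 84 ways.
The remaining 3 must have no fixed point: D(3) = 2.
P = 84·2/362880 = 1/2160.

1/2160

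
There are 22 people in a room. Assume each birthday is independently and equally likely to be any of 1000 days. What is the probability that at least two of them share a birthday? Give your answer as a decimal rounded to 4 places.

0.2076

It's easier to compute the probability that all 22 are distinct.
P(all distinct) = 1000/1000 · 999/1000 · ··· · 979/1000 ≈ 0.7924.
So the probability of at least one match is 1 − 0.7924 = 0.2076.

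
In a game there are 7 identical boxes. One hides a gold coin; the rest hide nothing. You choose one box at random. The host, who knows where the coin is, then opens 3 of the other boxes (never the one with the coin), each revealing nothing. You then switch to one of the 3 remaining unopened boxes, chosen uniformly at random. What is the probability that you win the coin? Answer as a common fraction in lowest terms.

2/7

Your original box holds the coin with probability 1/7, so the other 6 collectively hold it with probability 6/7.
The host can always find 3 empty boxes to open, so the reveals don't change that 6/7; it is now spread over the 3 remaining unopened boxes.
P(win by switching) = (6/7) · (1/3) = 2/7.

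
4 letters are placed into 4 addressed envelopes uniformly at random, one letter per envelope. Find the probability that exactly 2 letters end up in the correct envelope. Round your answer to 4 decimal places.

Choose which 2 of the 4 are fixed: C(4,2) = 6 ways.
The remaining 2 must have no fixed point: D(2) = 1.
P = 6·1/24 = 1/4 ≈ 0.2500.

0.2500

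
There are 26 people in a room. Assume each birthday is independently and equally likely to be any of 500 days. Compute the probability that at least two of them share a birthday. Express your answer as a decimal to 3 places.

0.484

It's easier to compute the probability that all 26 are distinct.
P(all distinct) = 500/500 · 499/500 · ··· · 475/500 ≈ 0.516.
So the probability of at least one match is 1 − 0.516 = 0.484.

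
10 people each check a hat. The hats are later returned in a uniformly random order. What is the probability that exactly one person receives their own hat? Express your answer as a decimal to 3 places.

0.368

Choose which one is fixed: C(10,1) = 10 ways.
The remaining 9 must have no fixed point: D(9) = 133496.
P = 10·133496/3628800 = 16687/45360 ≈ 0.368.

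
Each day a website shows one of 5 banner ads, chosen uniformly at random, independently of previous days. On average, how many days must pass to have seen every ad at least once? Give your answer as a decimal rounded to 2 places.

After i distinct types are collected, each trial gives a new one with probability (5−i)/5, so the expected wait for the next new type is 5/(5−i).
E = 5/5 + 5/4 + 5/3 + 5/2 + 5/1 = 137/12 ≈ 11.42.

11.42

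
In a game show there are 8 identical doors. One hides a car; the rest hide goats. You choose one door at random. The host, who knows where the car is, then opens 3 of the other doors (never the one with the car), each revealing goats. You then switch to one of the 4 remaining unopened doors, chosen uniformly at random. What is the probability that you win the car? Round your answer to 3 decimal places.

0.219

Your original door holds the car with probability 1/8, so the other 7 collectively hold it with probability 7/8.
The host can always find 3 empty doors to open, so the reveals don't change that 7/8; it is now spread over the 4 remaining unopened doors.
P(win by switching) = (7/8) · (1/4) = 7/32 ≈ 0.219.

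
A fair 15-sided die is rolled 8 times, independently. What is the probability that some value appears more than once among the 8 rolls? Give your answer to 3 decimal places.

0.899

P(all 8 different) = 15/15 · 14/15 · ··· · 8/15 ≈ 0.101.
P(at least two equal) = 1 − 0.101 = 0.899.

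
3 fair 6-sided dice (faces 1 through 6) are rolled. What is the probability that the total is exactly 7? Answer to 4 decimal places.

0.0694

There are 6^3 = 216 equally likely outcomes.
The number of ordered 3-tuples from {1,…,6} summing to 7 is 15.
P(sum = 7) = 15/216 = 5/72 ≈ 0.0694.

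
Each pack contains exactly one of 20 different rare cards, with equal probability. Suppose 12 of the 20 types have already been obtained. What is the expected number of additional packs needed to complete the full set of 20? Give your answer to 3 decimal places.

54.357

Starting from 12 distinct types, each trial gives a new one with probability (20−i)/20 when i types are held, so the wait for the next new type is 20/(20−i).
E = 20/8 + 20/7 + 20/6 + 20/5 + 20/4 + 20/3 + 20/2 + 20/1 = 761/14 ≈ 54.357.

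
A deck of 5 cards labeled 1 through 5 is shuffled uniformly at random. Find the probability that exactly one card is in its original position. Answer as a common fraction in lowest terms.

3/8

Choose which one is fixed: C(5,1) = 5 ways.
The remaining 4 must have no fixed point: D(4) = 9.
P = 5·9/120 = 3/8.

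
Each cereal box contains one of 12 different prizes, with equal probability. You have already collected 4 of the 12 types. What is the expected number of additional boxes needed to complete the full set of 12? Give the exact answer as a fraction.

2283/70

Starting from 4 distinct types, each trial gives a new one with probability (12−i)/12 when i types are held, so the wait for the next new type is 12/(12−i).
E = 12/8 + 12/7 + 12/6 + 12/5 + 12/4 + 12/3 + 12/2 + 12/1 = 2283/70.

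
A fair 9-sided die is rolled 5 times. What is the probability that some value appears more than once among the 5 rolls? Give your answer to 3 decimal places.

0.744

P(all 5 different) = 9/9 · 8/9 · ··· · 5/9 ≈ 0.256.
P(at least two equal) = 1 − 0.256 = 0.744.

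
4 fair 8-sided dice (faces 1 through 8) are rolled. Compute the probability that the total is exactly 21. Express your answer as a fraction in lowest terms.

71/1024

There are 8^4 = 4096 equally likely outcomes.
The number of ordered 4-tuples from {1,…,8} summing to 21 is 284.
P(sum = 21) = 284/4096 = 71/1024.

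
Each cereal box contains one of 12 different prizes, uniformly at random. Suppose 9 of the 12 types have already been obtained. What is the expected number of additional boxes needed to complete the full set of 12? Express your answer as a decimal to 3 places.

22.000

Starting from 9 distinct types, each trial gives a new one with probability (12−i)/12 when i types are held, so the wait for the next new type is 12/(12−i).
E = 12/3 + 12/2 + 12/1 = 22 ≈ 22.000.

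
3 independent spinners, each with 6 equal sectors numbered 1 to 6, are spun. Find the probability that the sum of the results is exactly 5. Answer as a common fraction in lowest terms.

1/36

There are 6^3 = 216 equally likely outcomes.
The number of ordered 3-tuples from {1,…,6} summing to 5 is 6.
P(sum = 5) = 6/216 = 1/36.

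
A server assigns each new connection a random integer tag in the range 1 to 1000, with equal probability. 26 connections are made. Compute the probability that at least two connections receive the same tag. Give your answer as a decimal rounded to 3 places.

0.279

It's easier to compute the probability that all 26 are distinct.
P(all distinct) = 1000/1000 · 999/1000 · ··· · 975/1000 ≈ 0.721.
So the probability of at least one match is 1 − 0.721 = 0.279.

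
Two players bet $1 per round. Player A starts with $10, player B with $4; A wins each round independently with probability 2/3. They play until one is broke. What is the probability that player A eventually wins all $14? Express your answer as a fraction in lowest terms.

Let r = q/p = (1/3)/(2/3) = 1/2. The recurrence P(i) = p·P(i+1) + q·P(i−1) with P(0)=0, P(14)=1 gives P(i) = (1 − r^i)/(1 − r^14).
P(10) = (1 − (1/2)^10) / (1 − (1/2)^14) = 5456/5461.

5456/5461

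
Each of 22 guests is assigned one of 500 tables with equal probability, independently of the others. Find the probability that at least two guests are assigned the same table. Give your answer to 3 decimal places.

0.374

It's easier to compute the probability that all 22 are distinct.
P(all distinct) = 500/500 · 499/500 · ··· · 479/500 ≈ 0.626.
So the probability of at least one match is 1 − 0.626 = 0.374.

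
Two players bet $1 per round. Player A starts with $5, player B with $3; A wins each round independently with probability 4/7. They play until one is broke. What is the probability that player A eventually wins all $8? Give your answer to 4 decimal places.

Let r = q/p = (3/7)/(4/7) = 3/4. The recurrence P(i) = p·P(i+1) + q·P(i−1) with P(0)=0, P(8)=1 gives P(i) = (1 − r^i)/(1 − r^8).
P(5) = (1 − (3/4)^5) / (1 − (3/4)^8) = 49984/58975 ≈ 0.8475.

0.8475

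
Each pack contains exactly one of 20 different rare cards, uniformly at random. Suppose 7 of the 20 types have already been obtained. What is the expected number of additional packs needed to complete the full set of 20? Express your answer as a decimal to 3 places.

63.603

Starting from 7 distinct types, each trial gives a new one with probability (20−i)/20 when i types are held, so the wait for the next new type is 20/(20−i).
E = 20/13 + 20/12 + 20/11 + 20/10 + 20/9 + 20/8 + 20/7 + 20/6 + 20/5 + 20/4 + 20/3 + 20/2 + 20/1 = 1145993/18018 ≈ 63.603.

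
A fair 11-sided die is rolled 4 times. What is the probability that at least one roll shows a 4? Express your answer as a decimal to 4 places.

P(no roll shows a 4) = (10/11)^4 ≈ 0.6830.
P(at least one) = 1 − 0.6830 = 0.3170.

0.3170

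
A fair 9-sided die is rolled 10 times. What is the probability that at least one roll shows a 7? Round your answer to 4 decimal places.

0.6921

P(no roll shows a 7) = (8/9)^10 ≈ 0.3079.
P(at least one) = 1 − 0.3079 = 0.6921.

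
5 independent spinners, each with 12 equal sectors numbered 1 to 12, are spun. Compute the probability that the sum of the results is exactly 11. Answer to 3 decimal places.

0.001

There are 12^5 = 248832 equally likely outcomes.
The number of ordered 5-tuples from {1,…,12} summing to 11 is 210.
P(sum = 11) = 210/248832 = 35/41472 ≈ 0.001.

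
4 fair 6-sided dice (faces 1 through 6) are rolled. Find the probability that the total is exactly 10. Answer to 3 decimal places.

0.062

There are 6^4 = 1296 equally likely outcomes.
The number of ordered 4-tuples from {1,…,6} summing to 10 is 80.
P(sum = 10) = 80/1296 = 5/81 ≈ 0.062.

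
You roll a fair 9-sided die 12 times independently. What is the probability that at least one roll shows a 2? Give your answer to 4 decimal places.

0.7567

P(no roll shows a 2) = (8/9)^12 ≈ 0.2433.
P(at least one) = 1 − 0.2433 = 0.7567.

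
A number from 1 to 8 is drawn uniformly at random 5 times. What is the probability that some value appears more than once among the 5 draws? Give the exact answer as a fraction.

P(all 5 different) = 8/8 · 7/8 · ··· · 4/8 = 105/512.
P(at least two equal) = 1 − 105/512 = 407/512.

407/512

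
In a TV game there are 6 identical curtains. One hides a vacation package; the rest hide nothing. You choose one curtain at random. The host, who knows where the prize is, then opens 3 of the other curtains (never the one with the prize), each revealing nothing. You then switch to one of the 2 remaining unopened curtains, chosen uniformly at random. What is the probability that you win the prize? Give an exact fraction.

5/12

Your original curtain holds the prize with probability 1/6, so the other 5 collectively hold it with probability 5/6.
The host can always find 3 empty curtains to open, so the reveals don't change that 5/6; it is now spread over the 2 remaining unopened curtains.
P(win by switching) = (5/6) · (1/2) = 5/12.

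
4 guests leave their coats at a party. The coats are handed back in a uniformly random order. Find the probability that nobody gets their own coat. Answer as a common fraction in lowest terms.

3/8

This is the derangement probability: permutations of 4 with no fixed point.
D(4) = 4! · (1 − 1/1! + 1/2! − ··· + (−1)^4/4!) = 9.
P = 9/24 = 3/8.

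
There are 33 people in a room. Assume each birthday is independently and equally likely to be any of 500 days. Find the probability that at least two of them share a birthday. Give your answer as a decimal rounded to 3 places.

It's easier to compute the probability that all 33 are distinct.
P(all distinct) = 500/500 · 499/500 · ··· · 468/500 ≈ 0.340.
So the probability of at least one match is 1 − 0.340 = 0.660.

0.660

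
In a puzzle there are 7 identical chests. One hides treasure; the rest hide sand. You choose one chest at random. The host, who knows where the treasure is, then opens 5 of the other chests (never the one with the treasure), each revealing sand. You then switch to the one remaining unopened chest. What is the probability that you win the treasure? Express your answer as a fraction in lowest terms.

6/7

Your original chest holds the treasure with probability 1/7, so the other 6 collectively hold it with probability 6/7.
The host can always find 5 empty chests to open, so the reveals don't change that 6/7; it is now spread over the 1 remaining unopened chest.
P(win by switching) = (6/7) · (1/1) = 6/7.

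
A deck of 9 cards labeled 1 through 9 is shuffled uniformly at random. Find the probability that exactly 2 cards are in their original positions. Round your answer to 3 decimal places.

Choose which 2 of the 9 are fixed: C(9,2) = 36 ways.
The remaining 7 must have no fixed point: D(7) = 1854.
P = 36·1854/362880 = 103/560 ≈ 0.184.

0.184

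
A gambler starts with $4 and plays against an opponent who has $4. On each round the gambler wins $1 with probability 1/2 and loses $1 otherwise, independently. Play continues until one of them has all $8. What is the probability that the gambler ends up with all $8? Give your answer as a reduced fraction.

1/2

With a fair step, P(i) = ½P(i−1) + ½P(i+1) with P(0)=0, P(8)=1 has the linear solution P(i) = i/8.
P(4) = 4/8 = 1/2.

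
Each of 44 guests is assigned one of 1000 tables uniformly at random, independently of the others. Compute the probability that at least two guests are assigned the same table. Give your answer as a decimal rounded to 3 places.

It's easier to compute the probability that all 44 are distinct.
P(all distinct) = 1000/1000 · 999/1000 · ··· · 957/1000 ≈ 0.383.
So the probability of at least one match is 1 − 0.383 = 0.617.

0.617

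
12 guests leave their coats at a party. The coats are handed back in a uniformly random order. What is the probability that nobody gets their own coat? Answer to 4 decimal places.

This is the derangement probability: permutations of 12 with no fixed point.
D(12) = 12! · (1 − 1/1! + 1/2! − ··· + (−1)^12/12!) = 176214841.
P = 176214841/479001600 = 16019531/43545600 ≈ 0.3679.

0.3679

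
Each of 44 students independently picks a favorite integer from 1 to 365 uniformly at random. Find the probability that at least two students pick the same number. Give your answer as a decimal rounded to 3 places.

It's easier to compute the probability that all 44 are distinct.
P(all distinct) = 365/365 · 364/365 · ··· · 322/365 ≈ 0.067.
So the probability of at least one match is 1 − 0.067 = 0.933.

0.933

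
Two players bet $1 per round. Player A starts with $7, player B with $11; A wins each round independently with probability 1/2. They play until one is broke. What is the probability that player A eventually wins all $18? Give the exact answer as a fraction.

With a fair step, P(i) = ½P(i−1) + ½P(i+1) with P(0)=0, P(18)=1 has the linear solution P(i) = i/18.
P(7) = 7/18.

7/18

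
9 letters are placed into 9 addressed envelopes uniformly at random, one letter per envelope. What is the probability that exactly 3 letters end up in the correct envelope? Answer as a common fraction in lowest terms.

53/864

Choose which 3 of the 9 are fixed: C(9,3) = 84 ways.
The remaining 6 must have no fixed point: D(6) = 265.
P = 84·265/362880 = 53/864.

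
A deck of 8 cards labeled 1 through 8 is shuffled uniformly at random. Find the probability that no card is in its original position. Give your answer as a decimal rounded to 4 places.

This is the derangement probability: permutations of 8 with no fixed point.
D(8) = 8! · (1 − 1/1! + 1/2! − ··· + (−1)^8/8!) = 14833.
P = 14833/40320 = 2119/5760 ≈ 0.3679.

0.3679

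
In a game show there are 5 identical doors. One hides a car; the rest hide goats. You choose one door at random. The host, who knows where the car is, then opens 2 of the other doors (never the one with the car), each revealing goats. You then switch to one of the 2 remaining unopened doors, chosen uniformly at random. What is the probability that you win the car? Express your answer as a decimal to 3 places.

0.400

Your original door holds the car with probability 1/5, so the other 4 collectively hold it with probability 4/5.
The host can always find 2 empty doors to open, so the reveals don't change that 4/5; it is now spread over the 2 remaining unopened doors.
P(win by switching) = (4/5) · (1/2) = 2/5 ≈ 0.400.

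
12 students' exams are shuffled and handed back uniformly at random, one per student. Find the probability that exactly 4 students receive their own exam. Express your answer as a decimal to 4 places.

Choose which 4 of the 12 are fixed: C(12,4) = 495 ways.
The remaining 8 must have no fixed point: D(8) = 14833.
P = 495·14833/479001600 = 2119/138240 ≈ 0.0153.

0.0153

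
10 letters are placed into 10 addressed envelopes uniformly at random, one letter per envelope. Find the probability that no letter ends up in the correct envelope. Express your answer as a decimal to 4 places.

0.3679

This is the derangement probability: permutations of 10 with no fixed point.
D(10) = 10! · (1 − 1/1! + 1/2! − ··· + (−1)^10/10!) = 1334961.
P = 1334961/3628800 = 16481/44800 ≈ 0.3679.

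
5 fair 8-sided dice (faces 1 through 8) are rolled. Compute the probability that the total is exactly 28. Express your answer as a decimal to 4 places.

0.0449

There are 8^5 = 32768 equally likely outcomes.
The number of ordered 5-tuples from {1,…,8} summing to 28 is 1470.
P(sum = 28) = 1470/32768 = 735/16384 ≈ 0.0449.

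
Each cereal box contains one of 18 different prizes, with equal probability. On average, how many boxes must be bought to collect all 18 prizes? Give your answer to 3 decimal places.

After i distinct types are collected, each trial gives a new one with probability (18−i)/18, so the expected wait for the next new type is 18/(18−i).
E = 18/18 + 18/17 + 18/16 + 18/15 + 18/14 + 18/13 + 18/12 + 18/11 + 18/10 + 18/9 + 18/8 + 18/7 + 18/6 + 18/5 + 18/4 + 18/3 + 18/2 + 18/1 = 42822903/680680 ≈ 62.912.

62.912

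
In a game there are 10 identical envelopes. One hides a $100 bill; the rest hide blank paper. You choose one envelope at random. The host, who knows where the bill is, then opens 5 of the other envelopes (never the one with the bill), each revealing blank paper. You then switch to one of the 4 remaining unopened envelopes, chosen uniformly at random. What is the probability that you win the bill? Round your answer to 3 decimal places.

Your original envelope holds the bill with probability 1/10, so the other 9 collectively hold it with probability 9/10.
The host can always find 5 empty envelopes to open, so the reveals don't change that 9/10; it is now spread over the 4 remaining unopened envelopes.
P(win by switching) = (9/10) · (1/4) = 9/40 ≈ 0.225.

0.225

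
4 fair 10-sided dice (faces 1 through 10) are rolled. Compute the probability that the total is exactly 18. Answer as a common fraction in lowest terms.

27/500

There are 10^4 = 10000 equally likely outcomes.
The number of ordered 4-tuples from {1,…,10} summing to 18 is 540.
P(sum = 18) = 540/10000 = 27/500.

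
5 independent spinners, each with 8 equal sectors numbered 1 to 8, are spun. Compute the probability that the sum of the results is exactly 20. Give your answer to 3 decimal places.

There are 8^5 = 32768 equally likely outcomes.
The number of ordered 5-tuples from {1,…,8} summing to 20 is 2226.
P(sum = 20) = 2226/32768 = 1113/16384 ≈ 0.068.

0.068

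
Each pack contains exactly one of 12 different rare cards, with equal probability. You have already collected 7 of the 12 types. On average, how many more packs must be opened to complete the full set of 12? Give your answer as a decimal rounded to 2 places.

27.40

Starting from 7 distinct types, each trial gives a new one with probability (12−i)/12 when i types are held, so the wait for the next new type is 12/(12−i).
E = 12/5 + 12/4 + 12/3 + 12/2 + 12/1 = 137/5 ≈ 27.40.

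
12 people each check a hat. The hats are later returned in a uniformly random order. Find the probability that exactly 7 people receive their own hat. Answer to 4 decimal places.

0.0001

Choose which 7 of the 12 are fixed: C(12,7) = 792 ways.
The remaining 5 must have no fixed point: D(5) = 44.
P = 792·44/479001600 = 11/151200 ≈ 0.0001.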